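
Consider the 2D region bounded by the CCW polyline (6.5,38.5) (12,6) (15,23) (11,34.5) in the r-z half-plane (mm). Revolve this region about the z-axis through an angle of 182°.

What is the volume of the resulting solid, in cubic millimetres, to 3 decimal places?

Volume = 4002.588 mm³

Profile (r,z), 4 vertices: (6.5,38.5) (12,6) (15,23) (11,34.5)
edge 0: (6.5,38.5)→(12,6)  cross = 6.5·6 − 12·38.5 = -423.0000; (r_i+r_j)·cross = 18.5·-423.0000 = -7825.5000
edge 1: (12,6)→(15,23)  cross = 12·23 − 15·6 = 186.0000; (r_i+r_j)·cross = 27·186.0000 = 5022.0000
edge 2: (15,23)→(11,34.5)  cross = 15·34.5 − 11·23 = 264.5000; (r_i+r_j)·cross = 26·264.5000 = 6877.0000
edge 3: (11,34.5)→(6.5,38.5)  cross = 11·38.5 − 6.5·34.5 = 199.2500; (r_i+r_j)·cross = 17.5·199.2500 = 3486.8750
Σcross = 226.7500 → A = |Σcross|/2 = 113.3750 mm²
Σ(r_i+r_j)·cross = 7560.3750 → first moment M = |Σ|/6 = 1260.0625
R_c = M/A = 1260.0625/113.3750 = 11.1141 mm
θ = 182° = 3.176499 rad
V = θ·R_c·A = 3.176499·11.1141·113.3750 = 4002.588 mm³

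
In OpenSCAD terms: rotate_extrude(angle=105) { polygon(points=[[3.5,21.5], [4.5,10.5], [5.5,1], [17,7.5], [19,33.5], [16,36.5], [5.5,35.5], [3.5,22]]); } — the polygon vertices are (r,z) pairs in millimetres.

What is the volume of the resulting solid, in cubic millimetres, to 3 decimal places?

Profile (r,z), 8 vertices: (3.5,21.5) (4.5,10.5) (5.5,1) (17,7.5) (19,33.5) (16,36.5) (5.5,35.5) (3.5,22)
edge 0: (3.5,21.5)→(4.5,10.5)  cross = 3.5·10.5 − 4.5·21.5 = -60.0000; (r_i+r_j)·cross = 8·-60.0000 = -480.0000
edge 1: (4.5,10.5)→(5.5,1)  cross = 4.5·1 − 5.5·10.5 = -53.2500; (r_i+r_j)·cross = 10·-53.2500 = -532.5000
edge 2: (5.5,1)→(17,7.5)  cross = 5.5·7.5 − 17·1 = 24.2500; (r_i+r_j)·cross = 22.5·24.2500 = 545.6250
edge 3: (17,7.5)→(19,33.5)  cross = 17·33.5 − 19·7.5 = 427.0000; (r_i+r_j)·cross = 36·427.0000 = 15372.0000
edge 4: (19,33.5)→(16,36.5)  cross = 19·36.5 − 16·33.5 = 157.5000; (r_i+r_j)·cross = 35·157.5000 = 5512.5000
edge 5: (16,36.5)→(5.5,35.5)  cross = 16·35.5 − 5.5·36.5 = 367.2500; (r_i+r_j)·cross = 21.5·367.2500 = 7895.8750
edge 6: (5.5,35.5)→(3.5,22)  cross = 5.5·22 − 3.5·35.5 = -3.2500; (r_i+r_j)·cross = 9·-3.2500 = -29.2500
edge 7: (3.5,22)→(3.5,21.5)  cross = 3.5·21.5 − 3.5·22 = -1.7500; (r_i+r_j)·cross = 7·-1.7500 = -12.2500
Σcross = 857.7500 → A = |Σcross|/2 = 428.8750 mm²
Σ(r_i+r_j)·cross = 28272.0000 → first moment M = |Σ|/6 = 4712.0000
R_c = M/A = 4712.0000/428.8750 = 10.9869 mm
θ = 105° = 1.832596 rad
V = θ·R_c·A = 1.832596·10.9869·428.8750 = 8635.191 mm³

Volume = 8635.191 mm³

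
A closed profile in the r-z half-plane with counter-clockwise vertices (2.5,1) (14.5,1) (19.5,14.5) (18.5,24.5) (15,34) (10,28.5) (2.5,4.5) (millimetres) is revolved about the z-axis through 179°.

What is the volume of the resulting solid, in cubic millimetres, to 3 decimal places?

Volume = 12922.677 mm³

Profile (r,z), 7 vertices: (2.5,1) (14.5,1) (19.5,14.5) (18.5,24.5) (15,34) (10,28.5) (2.5,4.5)
edge 0: (2.5,1)→(14.5,1)  cross = 2.5·1 − 14.5·1 = -12.0000; (r_i+r_j)·cross = 17·-12.0000 = -204.0000
edge 1: (14.5,1)→(19.5,14.5)  cross = 14.5·14.5 − 19.5·1 = 190.7500; (r_i+r_j)·cross = 34·190.7500 = 6485.5000
edge 2: (19.5,14.5)→(18.5,24.5)  cross = 19.5·24.5 − 18.5·14.5 = 209.5000; (r_i+r_j)·cross = 38·209.5000 = 7961.0000
edge 3: (18.5,24.5)→(15,34)  cross = 18.5·34 − 15·24.5 = 261.5000; (r_i+r_j)·cross = 33.5·261.5000 = 8760.2500
edge 4: (15,34)→(10,28.5)  cross = 15·28.5 − 10·34 = 87.5000; (r_i+r_j)·cross = 25·87.5000 = 2187.5000
edge 5: (10,28.5)→(2.5,4.5)  cross = 10·4.5 − 2.5·28.5 = -26.2500; (r_i+r_j)·cross = 12.5·-26.2500 = -328.1250
edge 6: (2.5,4.5)→(2.5,1)  cross = 2.5·1 − 2.5·4.5 = -8.7500; (r_i+r_j)·cross = 5·-8.7500 = -43.7500
Σcross = 702.2500 → A = |Σcross|/2 = 351.1250 mm²
Σ(r_i+r_j)·cross = 24818.3750 → first moment M = |Σ|/6 = 4136.3958
R_c = M/A = 4136.3958/351.1250 = 11.7804 mm
θ = 179° = 3.124139 rad
V = θ·R_c·A = 3.124139·11.7804·351.1250 = 12922.677 mm³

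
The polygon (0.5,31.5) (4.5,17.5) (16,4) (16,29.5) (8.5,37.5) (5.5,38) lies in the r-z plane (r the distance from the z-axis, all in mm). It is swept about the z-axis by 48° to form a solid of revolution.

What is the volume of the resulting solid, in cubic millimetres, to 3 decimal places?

Volume = 2532.351 mm³

Profile (r,z), 6 vertices: (0.5,31.5) (4.5,17.5) (16,4) (16,29.5) (8.5,37.5) (5.5,38)
edge 0: (0.5,31.5)→(4.5,17.5)  cross = 0.5·17.5 − 4.5·31.5 = -133.0000; (r_i+r_j)·cross = 5·-133.0000 = -665.0000
edge 1: (4.5,17.5)→(16,4)  cross = 4.5·4 − 16·17.5 = -262.0000; (r_i+r_j)·cross = 20.5·-262.0000 = -5371.0000
edge 2: (16,4)→(16,29.5)  cross = 16·29.5 − 16·4 = 408.0000; (r_i+r_j)·cross = 32·408.0000 = 13056.0000
edge 3: (16,29.5)→(8.5,37.5)  cross = 16·37.5 − 8.5·29.5 = 349.2500; (r_i+r_j)·cross = 24.5·349.2500 = 8556.6250
edge 4: (8.5,37.5)→(5.5,38)  cross = 8.5·38 − 5.5·37.5 = 116.7500; (r_i+r_j)·cross = 14·116.7500 = 1634.5000
edge 5: (5.5,38)→(0.5,31.5)  cross = 5.5·31.5 − 0.5·38 = 154.2500; (r_i+r_j)·cross = 6·154.2500 = 925.5000
Σcross = 633.2500 → A = |Σcross|/2 = 316.6250 mm²
Σ(r_i+r_j)·cross = 18136.6250 → first moment M = |Σ|/6 = 3022.7708
R_c = M/A = 3022.7708/316.6250 = 9.5468 mm
θ = 48° = 0.837758 rad
V = θ·R_c·A = 0.837758·9.5468·316.6250 = 2532.351 mm³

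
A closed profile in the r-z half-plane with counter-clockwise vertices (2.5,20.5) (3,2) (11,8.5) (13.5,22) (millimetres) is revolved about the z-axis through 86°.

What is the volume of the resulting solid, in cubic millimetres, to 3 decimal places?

Profile (r,z), 4 vertices: (2.5,20.5) (3,2) (11,8.5) (13.5,22)
edge 0: (2.5,20.5)→(3,2)  cross = 2.5·2 − 3·20.5 = -56.5000; (r_i+r_j)·cross = 5.5·-56.5000 = -310.7500
edge 1: (3,2)→(11,8.5)  cross = 3·8.5 − 11·2 = 3.5000; (r_i+r_j)·cross = 14·3.5000 = 49.0000
edge 2: (11,8.5)→(13.5,22)  cross = 11·22 − 13.5·8.5 = 127.2500; (r_i+r_j)·cross = 24.5·127.2500 = 3117.6250
edge 3: (13.5,22)→(2.5,20.5)  cross = 13.5·20.5 − 2.5·22 = 221.7500; (r_i+r_j)·cross = 16·221.7500 = 3548.0000
Σcross = 296.0000 → A = |Σcross|/2 = 148.0000 mm²
Σ(r_i+r_j)·cross = 6403.8750 → first moment M = |Σ|/6 = 1067.3125
R_c = M/A = 1067.3125/148.0000 = 7.2116 mm
θ = 86° = 1.500983 rad
V = θ·R_c·A = 1.500983·7.2116·148.0000 = 1602.018 mm³

Volume = 1602.018 mm³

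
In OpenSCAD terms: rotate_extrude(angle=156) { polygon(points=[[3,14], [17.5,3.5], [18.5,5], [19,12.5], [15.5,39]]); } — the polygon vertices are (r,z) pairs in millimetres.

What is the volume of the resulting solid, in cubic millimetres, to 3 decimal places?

Volume = 9915.783 mm³

Profile (r,z), 5 vertices: (3,14) (17.5,3.5) (18.5,5) (19,12.5) (15.5,39)
edge 0: (3,14)→(17.5,3.5)  cross = 3·3.5 − 17.5·14 = -234.5000; (r_i+r_j)·cross = 20.5·-234.5000 = -4807.2500
edge 1: (17.5,3.5)→(18.5,5)  cross = 17.5·5 − 18.5·3.5 = 22.7500; (r_i+r_j)·cross = 36·22.7500 = 819.0000
edge 2: (18.5,5)→(19,12.5)  cross = 18.5·12.5 − 19·5 = 136.2500; (r_i+r_j)·cross = 37.5·136.2500 = 5109.3750
edge 3: (19,12.5)→(15.5,39)  cross = 19·39 − 15.5·12.5 = 547.2500; (r_i+r_j)·cross = 34.5·547.2500 = 18880.1250
edge 4: (15.5,39)→(3,14)  cross = 15.5·14 − 3·39 = 100.0000; (r_i+r_j)·cross = 18.5·100.0000 = 1850.0000
Σcross = 571.7500 → A = |Σcross|/2 = 285.8750 mm²
Σ(r_i+r_j)·cross = 21851.2500 → first moment M = |Σ|/6 = 3641.8750
R_c = M/A = 3641.8750/285.8750 = 12.7394 mm
θ = 156° = 2.722714 rad
V = θ·R_c·A = 2.722714·12.7394·285.8750 = 9915.783 mm³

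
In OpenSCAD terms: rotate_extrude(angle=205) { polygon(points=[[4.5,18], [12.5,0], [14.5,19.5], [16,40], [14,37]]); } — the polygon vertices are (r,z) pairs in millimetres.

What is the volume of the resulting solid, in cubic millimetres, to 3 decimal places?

Volume = 8033.634 mm³

Profile (r,z), 5 vertices: (4.5,18) (12.5,0) (14.5,19.5) (16,40) (14,37)
edge 0: (4.5,18)→(12.5,0)  cross = 4.5·0 − 12.5·18 = -225.0000; (r_i+r_j)·cross = 17·-225.0000 = -3825.0000
edge 1: (12.5,0)→(14.5,19.5)  cross = 12.5·19.5 − 14.5·0 = 243.7500; (r_i+r_j)·cross = 27·243.7500 = 6581.2500
edge 2: (14.5,19.5)→(16,40)  cross = 14.5·40 − 16·19.5 = 268.0000; (r_i+r_j)·cross = 30.5·268.0000 = 8174.0000
edge 3: (16,40)→(14,37)  cross = 16·37 − 14·40 = 32.0000; (r_i+r_j)·cross = 30·32.0000 = 960.0000
edge 4: (14,37)→(4.5,18)  cross = 14·18 − 4.5·37 = 85.5000; (r_i+r_j)·cross = 18.5·85.5000 = 1581.7500
Σcross = 404.2500 → A = |Σcross|/2 = 202.1250 mm²
Σ(r_i+r_j)·cross = 13472.0000 → first moment M = |Σ|/6 = 2245.3333
R_c = M/A = 2245.3333/202.1250 = 11.1086 mm
θ = 205° = 3.577925 rad
V = θ·R_c·A = 3.577925·11.1086·202.1250 = 8033.634 mm³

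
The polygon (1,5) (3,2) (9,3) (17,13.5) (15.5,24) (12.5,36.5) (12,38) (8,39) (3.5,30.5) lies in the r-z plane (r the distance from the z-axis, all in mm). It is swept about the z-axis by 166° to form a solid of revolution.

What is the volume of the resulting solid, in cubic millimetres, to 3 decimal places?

Volume = 10110.244 mm³

Profile (r,z), 9 vertices: (1,5) (3,2) (9,3) (17,13.5) (15.5,24) (12.5,36.5) (12,38) (8,39) (3.5,30.5)
edge 0: (1,5)→(3,2)  cross = 1·2 − 3·5 = -13.0000; (r_i+r_j)·cross = 4·-13.0000 = -52.0000
edge 1: (3,2)→(9,3)  cross = 3·3 − 9·2 = -9.0000; (r_i+r_j)·cross = 12·-9.0000 = -108.0000
edge 2: (9,3)→(17,13.5)  cross = 9·13.5 − 17·3 = 70.5000; (r_i+r_j)·cross = 26·70.5000 = 1833.0000
edge 3: (17,13.5)→(15.5,24)  cross = 17·24 − 15.5·13.5 = 198.7500; (r_i+r_j)·cross = 32.5·198.7500 = 6459.3750
edge 4: (15.5,24)→(12.5,36.5)  cross = 15.5·36.5 − 12.5·24 = 265.7500; (r_i+r_j)·cross = 28·265.7500 = 7441.0000
edge 5: (12.5,36.5)→(12,38)  cross = 12.5·38 − 12·36.5 = 37.0000; (r_i+r_j)·cross = 24.5·37.0000 = 906.5000
edge 6: (12,38)→(8,39)  cross = 12·39 − 8·38 = 164.0000; (r_i+r_j)·cross = 20·164.0000 = 3280.0000
edge 7: (8,39)→(3.5,30.5)  cross = 8·30.5 − 3.5·39 = 107.5000; (r_i+r_j)·cross = 11.5·107.5000 = 1236.2500
edge 8: (3.5,30.5)→(1,5)  cross = 3.5·5 − 1·30.5 = -13.0000; (r_i+r_j)·cross = 4.5·-13.0000 = -58.5000
Σcross = 808.5000 → A = |Σcross|/2 = 404.2500 mm²
Σ(r_i+r_j)·cross = 20937.6250 → first moment M = |Σ|/6 = 3489.6042
R_c = M/A = 3489.6042/404.2500 = 8.6323 mm
θ = 166° = 2.897247 rad
V = θ·R_c·A = 2.897247·8.6323·404.2500 = 10110.244 mm³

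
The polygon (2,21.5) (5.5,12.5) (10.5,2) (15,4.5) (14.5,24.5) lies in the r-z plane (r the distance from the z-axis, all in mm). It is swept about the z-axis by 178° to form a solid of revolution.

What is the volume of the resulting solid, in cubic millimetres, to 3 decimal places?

Volume = 5730.930 mm³

Profile (r,z), 5 vertices: (2,21.5) (5.5,12.5) (10.5,2) (15,4.5) (14.5,24.5)
edge 0: (2,21.5)→(5.5,12.5)  cross = 2·12.5 − 5.5·21.5 = -93.2500; (r_i+r_j)·cross = 7.5·-93.2500 = -699.3750
edge 1: (5.5,12.5)→(10.5,2)  cross = 5.5·2 − 10.5·12.5 = -120.2500; (r_i+r_j)·cross = 16·-120.2500 = -1924.0000
edge 2: (10.5,2)→(15,4.5)  cross = 10.5·4.5 − 15·2 = 17.2500; (r_i+r_j)·cross = 25.5·17.2500 = 439.8750
edge 3: (15,4.5)→(14.5,24.5)  cross = 15·24.5 − 14.5·4.5 = 302.2500; (r_i+r_j)·cross = 29.5·302.2500 = 8916.3750
edge 4: (14.5,24.5)→(2,21.5)  cross = 14.5·21.5 − 2·24.5 = 262.7500; (r_i+r_j)·cross = 16.5·262.7500 = 4335.3750
Σcross = 368.7500 → A = |Σcross|/2 = 184.3750 mm²
Σ(r_i+r_j)·cross = 11068.2500 → first moment M = |Σ|/6 = 1844.7083
R_c = M/A = 1844.7083/184.3750 = 10.0052 mm
θ = 178° = 3.106686 rad
V = θ·R_c·A = 3.106686·10.0052·184.3750 = 5730.930 mm³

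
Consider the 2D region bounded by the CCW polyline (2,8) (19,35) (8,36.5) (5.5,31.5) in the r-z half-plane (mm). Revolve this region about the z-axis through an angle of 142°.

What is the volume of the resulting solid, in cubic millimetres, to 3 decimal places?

Volume = 4127.256 mm³

Profile (r,z), 4 vertices: (2,8) (19,35) (8,36.5) (5.5,31.5)
edge 0: (2,8)→(19,35)  cross = 2·35 − 19·8 = -82.0000; (r_i+r_j)·cross = 21·-82.0000 = -1722.0000
edge 1: (19,35)→(8,36.5)  cross = 19·36.5 − 8·35 = 413.5000; (r_i+r_j)·cross = 27·413.5000 = 11164.5000
edge 2: (8,36.5)→(5.5,31.5)  cross = 8·31.5 − 5.5·36.5 = 51.2500; (r_i+r_j)·cross = 13.5·51.2500 = 691.8750
edge 3: (5.5,31.5)→(2,8)  cross = 5.5·8 − 2·31.5 = -19.0000; (r_i+r_j)·cross = 7.5·-19.0000 = -142.5000
Σcross = 363.7500 → A = |Σcross|/2 = 181.8750 mm²
Σ(r_i+r_j)·cross = 9991.8750 → first moment M = |Σ|/6 = 1665.3125
R_c = M/A = 1665.3125/181.8750 = 9.1564 mm
θ = 142° = 2.478368 rad
V = θ·R_c·A = 2.478368·9.1564·181.8750 = 4127.256 mm³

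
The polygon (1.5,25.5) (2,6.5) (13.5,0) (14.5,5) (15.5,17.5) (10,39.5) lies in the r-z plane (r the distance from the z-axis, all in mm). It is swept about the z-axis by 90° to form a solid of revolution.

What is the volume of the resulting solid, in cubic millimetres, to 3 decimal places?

Volume = 4993.562 mm³

Profile (r,z), 6 vertices: (1.5,25.5) (2,6.5) (13.5,0) (14.5,5) (15.5,17.5) (10,39.5)
edge 0: (1.5,25.5)→(2,6.5)  cross = 1.5·6.5 − 2·25.5 = -41.2500; (r_i+r_j)·cross = 3.5·-41.2500 = -144.3750
edge 1: (2,6.5)→(13.5,0)  cross = 2·0 − 13.5·6.5 = -87.7500; (r_i+r_j)·cross = 15.5·-87.7500 = -1360.1250
edge 2: (13.5,0)→(14.5,5)  cross = 13.5·5 − 14.5·0 = 67.5000; (r_i+r_j)·cross = 28·67.5000 = 1890.0000
edge 3: (14.5,5)→(15.5,17.5)  cross = 14.5·17.5 − 15.5·5 = 176.2500; (r_i+r_j)·cross = 30·176.2500 = 5287.5000
edge 4: (15.5,17.5)→(10,39.5)  cross = 15.5·39.5 − 10·17.5 = 437.2500; (r_i+r_j)·cross = 25.5·437.2500 = 11149.8750
edge 5: (10,39.5)→(1.5,25.5)  cross = 10·25.5 − 1.5·39.5 = 195.7500; (r_i+r_j)·cross = 11.5·195.7500 = 2251.1250
Σcross = 747.7500 → A = |Σcross|/2 = 373.8750 mm²
Σ(r_i+r_j)·cross = 19074.0000 → first moment M = |Σ|/6 = 3179.0000
R_c = M/A = 3179.0000/373.8750 = 8.5028 mm
θ = 90° = 1.570796 rad
V = θ·R_c·A = 1.570796·8.5028·373.8750 = 4993.562 mm³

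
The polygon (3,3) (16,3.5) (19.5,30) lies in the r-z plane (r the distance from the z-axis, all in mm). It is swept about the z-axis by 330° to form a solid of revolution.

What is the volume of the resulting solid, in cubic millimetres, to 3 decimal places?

Volume = 12667.131 mm³

Profile (r,z), 3 vertices: (3,3) (16,3.5) (19.5,30)
edge 0: (3,3)→(16,3.5)  cross = 3·3.5 − 16·3 = -37.5000; (r_i+r_j)·cross = 19·-37.5000 = -712.5000
edge 1: (16,3.5)→(19.5,30)  cross = 16·30 − 19.5·3.5 = 411.7500; (r_i+r_j)·cross = 35.5·411.7500 = 14617.1250
edge 2: (19.5,30)→(3,3)  cross = 19.5·3 − 3·30 = -31.5000; (r_i+r_j)·cross = 22.5·-31.5000 = -708.7500
Σcross = 342.7500 → A = |Σcross|/2 = 171.3750 mm²
Σ(r_i+r_j)·cross = 13195.8750 → first moment M = |Σ|/6 = 2199.3125
R_c = M/A = 2199.3125/171.3750 = 12.8333 mm
θ = 330° = 5.759587 rad
V = θ·R_c·A = 5.759587·12.8333·171.3750 = 12667.131 mm³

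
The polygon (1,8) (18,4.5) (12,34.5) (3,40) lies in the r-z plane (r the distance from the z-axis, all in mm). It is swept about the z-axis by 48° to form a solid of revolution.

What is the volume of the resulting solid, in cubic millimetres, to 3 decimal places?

Volume = 2784.568 mm³

Profile (r,z), 4 vertices: (1,8) (18,4.5) (12,34.5) (3,40)
edge 0: (1,8)→(18,4.5)  cross = 1·4.5 − 18·8 = -139.5000; (r_i+r_j)·cross = 19·-139.5000 = -2650.5000
edge 1: (18,4.5)→(12,34.5)  cross = 18·34.5 − 12·4.5 = 567.0000; (r_i+r_j)·cross = 30·567.0000 = 17010.0000
edge 2: (12,34.5)→(3,40)  cross = 12·40 − 3·34.5 = 376.5000; (r_i+r_j)·cross = 15·376.5000 = 5647.5000
edge 3: (3,40)→(1,8)  cross = 3·8 − 1·40 = -16.0000; (r_i+r_j)·cross = 4·-16.0000 = -64.0000
Σcross = 788.0000 → A = |Σcross|/2 = 394.0000 mm²
Σ(r_i+r_j)·cross = 19943.0000 → first moment M = |Σ|/6 = 3323.8333
R_c = M/A = 3323.8333/394.0000 = 8.4361 mm
θ = 48° = 0.837758 rad
V = θ·R_c·A = 0.837758·8.4361·394.0000 = 2784.568 mm³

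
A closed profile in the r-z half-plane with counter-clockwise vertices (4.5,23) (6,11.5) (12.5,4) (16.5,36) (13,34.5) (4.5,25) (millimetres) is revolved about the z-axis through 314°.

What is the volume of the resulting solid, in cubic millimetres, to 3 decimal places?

Volume = 12688.343 mm³

Profile (r,z), 6 vertices: (4.5,23) (6,11.5) (12.5,4) (16.5,36) (13,34.5) (4.5,25)
edge 0: (4.5,23)→(6,11.5)  cross = 4.5·11.5 − 6·23 = -86.2500; (r_i+r_j)·cross = 10.5·-86.2500 = -905.6250
edge 1: (6,11.5)→(12.5,4)  cross = 6·4 − 12.5·11.5 = -119.7500; (r_i+r_j)·cross = 18.5·-119.7500 = -2215.3750
edge 2: (12.5,4)→(16.5,36)  cross = 12.5·36 − 16.5·4 = 384.0000; (r_i+r_j)·cross = 29·384.0000 = 11136.0000
edge 3: (16.5,36)→(13,34.5)  cross = 16.5·34.5 − 13·36 = 101.2500; (r_i+r_j)·cross = 29.5·101.2500 = 2986.8750
edge 4: (13,34.5)→(4.5,25)  cross = 13·25 − 4.5·34.5 = 169.7500; (r_i+r_j)·cross = 17.5·169.7500 = 2970.6250
edge 5: (4.5,25)→(4.5,23)  cross = 4.5·23 − 4.5·25 = -9.0000; (r_i+r_j)·cross = 9·-9.0000 = -81.0000
Σcross = 440.0000 → A = |Σcross|/2 = 220.0000 mm²
Σ(r_i+r_j)·cross = 13891.5000 → first moment M = |Σ|/6 = 2315.2500
R_c = M/A = 2315.2500/220.0000 = 10.5239 mm
θ = 314° = 5.480334 rad
V = θ·R_c·A = 5.480334·10.5239·220.0000 = 12688.343 mm³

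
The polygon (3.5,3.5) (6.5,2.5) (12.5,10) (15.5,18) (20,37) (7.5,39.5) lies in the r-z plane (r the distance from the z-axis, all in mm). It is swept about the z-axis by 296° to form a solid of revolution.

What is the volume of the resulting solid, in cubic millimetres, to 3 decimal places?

Profile (r,z), 6 vertices: (3.5,3.5) (6.5,2.5) (12.5,10) (15.5,18) (20,37) (7.5,39.5)
edge 0: (3.5,3.5)→(6.5,2.5)  cross = 3.5·2.5 − 6.5·3.5 = -14.0000; (r_i+r_j)·cross = 10·-14.0000 = -140.0000
edge 1: (6.5,2.5)→(12.5,10)  cross = 6.5·10 − 12.5·2.5 = 33.7500; (r_i+r_j)·cross = 19·33.7500 = 641.2500
edge 2: (12.5,10)→(15.5,18)  cross = 12.5·18 − 15.5·10 = 70.0000; (r_i+r_j)·cross = 28·70.0000 = 1960.0000
edge 3: (15.5,18)→(20,37)  cross = 15.5·37 − 20·18 = 213.5000; (r_i+r_j)·cross = 35.5·213.5000 = 7579.2500
edge 4: (20,37)→(7.5,39.5)  cross = 20·39.5 − 7.5·37 = 512.5000; (r_i+r_j)·cross = 27.5·512.5000 = 14093.7500
edge 5: (7.5,39.5)→(3.5,3.5)  cross = 7.5·3.5 − 3.5·39.5 = -112.0000; (r_i+r_j)·cross = 11·-112.0000 = -1232.0000
Σcross = 703.7500 → A = |Σcross|/2 = 351.8750 mm²
Σ(r_i+r_j)·cross = 22902.2500 → first moment M = |Σ|/6 = 3817.0417
R_c = M/A = 3817.0417/351.8750 = 10.8477 mm
θ = 296° = 5.166175 rad
V = θ·R_c·A = 5.166175·10.8477·351.8750 = 19719.504 mm³

Volume = 19719.504 mm³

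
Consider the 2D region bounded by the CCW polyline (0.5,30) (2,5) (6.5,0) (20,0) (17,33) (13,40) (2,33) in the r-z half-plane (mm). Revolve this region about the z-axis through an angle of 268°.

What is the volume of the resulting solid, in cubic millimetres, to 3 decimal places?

Profile (r,z), 7 vertices: (0.5,30) (2,5) (6.5,0) (20,0) (17,33) (13,40) (2,33)
edge 0: (0.5,30)→(2,5)  cross = 0.5·5 − 2·30 = -57.5000; (r_i+r_j)·cross = 2.5·-57.5000 = -143.7500
edge 1: (2,5)→(6.5,0)  cross = 2·0 − 6.5·5 = -32.5000; (r_i+r_j)·cross = 8.5·-32.5000 = -276.2500
edge 2: (6.5,0)→(20,0)  cross = 6.5·0 − 20·0 = 0.0000; (r_i+r_j)·cross = 26.5·0.0000 = 0.0000
edge 3: (20,0)→(17,33)  cross = 20·33 − 17·0 = 660.0000; (r_i+r_j)·cross = 37·660.0000 = 24420.0000
edge 4: (17,33)→(13,40)  cross = 17·40 − 13·33 = 251.0000; (r_i+r_j)·cross = 30·251.0000 = 7530.0000
edge 5: (13,40)→(2,33)  cross = 13·33 − 2·40 = 349.0000; (r_i+r_j)·cross = 15·349.0000 = 5235.0000
edge 6: (2,33)→(0.5,30)  cross = 2·30 − 0.5·33 = 43.5000; (r_i+r_j)·cross = 2.5·43.5000 = 108.7500
Σcross = 1213.5000 → A = |Σcross|/2 = 606.7500 mm²
Σ(r_i+r_j)·cross = 36873.7500 → first moment M = |Σ|/6 = 6145.6250
R_c = M/A = 6145.6250/606.7500 = 10.1288 mm
θ = 268° = 4.677482 rad
V = θ·R_c·A = 4.677482·10.1288·606.7500 = 28746.053 mm³

Volume = 28746.053 mm³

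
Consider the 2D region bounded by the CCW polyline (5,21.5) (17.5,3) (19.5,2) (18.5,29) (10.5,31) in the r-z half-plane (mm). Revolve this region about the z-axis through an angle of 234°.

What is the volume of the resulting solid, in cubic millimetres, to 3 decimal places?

Profile (r,z), 5 vertices: (5,21.5) (17.5,3) (19.5,2) (18.5,29) (10.5,31)
edge 0: (5,21.5)→(17.5,3)  cross = 5·3 − 17.5·21.5 = -361.2500; (r_i+r_j)·cross = 22.5·-361.2500 = -8128.1250
edge 1: (17.5,3)→(19.5,2)  cross = 17.5·2 − 19.5·3 = -23.5000; (r_i+r_j)·cross = 37·-23.5000 = -869.5000
edge 2: (19.5,2)→(18.5,29)  cross = 19.5·29 − 18.5·2 = 528.5000; (r_i+r_j)·cross = 38·528.5000 = 20083.0000
edge 3: (18.5,29)→(10.5,31)  cross = 18.5·31 − 10.5·29 = 269.0000; (r_i+r_j)·cross = 29·269.0000 = 7801.0000
edge 4: (10.5,31)→(5,21.5)  cross = 10.5·21.5 − 5·31 = 70.7500; (r_i+r_j)·cross = 15.5·70.7500 = 1096.6250
Σcross = 483.5000 → A = |Σcross|/2 = 241.7500 mm²
Σ(r_i+r_j)·cross = 19983.0000 → first moment M = |Σ|/6 = 3330.5000
R_c = M/A = 3330.5000/241.7500 = 13.7766 mm
θ = 234° = 4.084070 rad
V = θ·R_c·A = 4.084070·13.7766·241.7500 = 13601.997 mm³

Volume = 13601.997 mm³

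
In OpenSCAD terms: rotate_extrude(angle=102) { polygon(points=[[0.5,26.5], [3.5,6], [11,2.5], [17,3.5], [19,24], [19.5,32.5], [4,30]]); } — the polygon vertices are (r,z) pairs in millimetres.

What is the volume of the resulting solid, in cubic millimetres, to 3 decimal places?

Profile (r,z), 7 vertices: (0.5,26.5) (3.5,6) (11,2.5) (17,3.5) (19,24) (19.5,32.5) (4,30)
edge 0: (0.5,26.5)→(3.5,6)  cross = 0.5·6 − 3.5·26.5 = -89.7500; (r_i+r_j)·cross = 4·-89.7500 = -359.0000
edge 1: (3.5,6)→(11,2.5)  cross = 3.5·2.5 − 11·6 = -57.2500; (r_i+r_j)·cross = 14.5·-57.2500 = -830.1250
edge 2: (11,2.5)→(17,3.5)  cross = 11·3.5 − 17·2.5 = -4.0000; (r_i+r_j)·cross = 28·-4.0000 = -112.0000
edge 3: (17,3.5)→(19,24)  cross = 17·24 − 19·3.5 = 341.5000; (r_i+r_j)·cross = 36·341.5000 = 12294.0000
edge 4: (19,24)→(19.5,32.5)  cross = 19·32.5 − 19.5·24 = 149.5000; (r_i+r_j)·cross = 38.5·149.5000 = 5755.7500
edge 5: (19.5,32.5)→(4,30)  cross = 19.5·30 − 4·32.5 = 455.0000; (r_i+r_j)·cross = 23.5·455.0000 = 10692.5000
edge 6: (4,30)→(0.5,26.5)  cross = 4·26.5 − 0.5·30 = 91.0000; (r_i+r_j)·cross = 4.5·91.0000 = 409.5000
Σcross = 886.0000 → A = |Σcross|/2 = 443.0000 mm²
Σ(r_i+r_j)·cross = 27850.6250 → first moment M = |Σ|/6 = 4641.7708
R_c = M/A = 4641.7708/443.0000 = 10.4780 mm
θ = 102° = 1.780236 rad
V = θ·R_c·A = 1.780236·10.4780·443.0000 = 8263.447 mm³

Volume = 8263.447 mm³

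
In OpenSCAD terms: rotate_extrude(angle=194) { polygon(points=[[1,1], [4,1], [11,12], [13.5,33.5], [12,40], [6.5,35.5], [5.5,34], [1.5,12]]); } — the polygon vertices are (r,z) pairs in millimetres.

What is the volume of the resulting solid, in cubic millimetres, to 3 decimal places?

Volume = 7097.492 mm³

Profile (r,z), 8 vertices: (1,1) (4,1) (11,12) (13.5,33.5) (12,40) (6.5,35.5) (5.5,34) (1.5,12)
edge 0: (1,1)→(4,1)  cross = 1·1 − 4·1 = -3.0000; (r_i+r_j)·cross = 5·-3.0000 = -15.0000
edge 1: (4,1)→(11,12)  cross = 4·12 − 11·1 = 37.0000; (r_i+r_j)·cross = 15·37.0000 = 555.0000
edge 2: (11,12)→(13.5,33.5)  cross = 11·33.5 − 13.5·12 = 206.5000; (r_i+r_j)·cross = 24.5·206.5000 = 5059.2500
edge 3: (13.5,33.5)→(12,40)  cross = 13.5·40 − 12·33.5 = 138.0000; (r_i+r_j)·cross = 25.5·138.0000 = 3519.0000
edge 4: (12,40)→(6.5,35.5)  cross = 12·35.5 − 6.5·40 = 166.0000; (r_i+r_j)·cross = 18.5·166.0000 = 3071.0000
edge 5: (6.5,35.5)→(5.5,34)  cross = 6.5·34 − 5.5·35.5 = 25.7500; (r_i+r_j)·cross = 12·25.7500 = 309.0000
edge 6: (5.5,34)→(1.5,12)  cross = 5.5·12 − 1.5·34 = 15.0000; (r_i+r_j)·cross = 7·15.0000 = 105.0000
edge 7: (1.5,12)→(1,1)  cross = 1.5·1 − 1·12 = -10.5000; (r_i+r_j)·cross = 2.5·-10.5000 = -26.2500
Σcross = 574.7500 → A = |Σcross|/2 = 287.3750 mm²
Σ(r_i+r_j)·cross = 12577.0000 → first moment M = |Σ|/6 = 2096.1667
R_c = M/A = 2096.1667/287.3750 = 7.2942 mm
θ = 194° = 3.385939 rad
V = θ·R_c·A = 3.385939·7.2942·287.3750 = 7097.492 mm³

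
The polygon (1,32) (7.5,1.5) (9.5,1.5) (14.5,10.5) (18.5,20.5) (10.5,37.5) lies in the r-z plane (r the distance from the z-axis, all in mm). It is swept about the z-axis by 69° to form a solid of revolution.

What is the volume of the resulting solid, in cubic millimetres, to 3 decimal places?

Volume = 4115.015 mm³

Profile (r,z), 6 vertices: (1,32) (7.5,1.5) (9.5,1.5) (14.5,10.5) (18.5,20.5) (10.5,37.5)
edge 0: (1,32)→(7.5,1.5)  cross = 1·1.5 − 7.5·32 = -238.5000; (r_i+r_j)·cross = 8.5·-238.5000 = -2027.2500
edge 1: (7.5,1.5)→(9.5,1.5)  cross = 7.5·1.5 − 9.5·1.5 = -3.0000; (r_i+r_j)·cross = 17·-3.0000 = -51.0000
edge 2: (9.5,1.5)→(14.5,10.5)  cross = 9.5·10.5 − 14.5·1.5 = 78.0000; (r_i+r_j)·cross = 24·78.0000 = 1872.0000
edge 3: (14.5,10.5)→(18.5,20.5)  cross = 14.5·20.5 − 18.5·10.5 = 103.0000; (r_i+r_j)·cross = 33·103.0000 = 3399.0000
edge 4: (18.5,20.5)→(10.5,37.5)  cross = 18.5·37.5 − 10.5·20.5 = 478.5000; (r_i+r_j)·cross = 29·478.5000 = 13876.5000
edge 5: (10.5,37.5)→(1,32)  cross = 10.5·32 − 1·37.5 = 298.5000; (r_i+r_j)·cross = 11.5·298.5000 = 3432.7500
Σcross = 716.5000 → A = |Σcross|/2 = 358.2500 mm²
Σ(r_i+r_j)·cross = 20502.0000 → first moment M = |Σ|/6 = 3417.0000
R_c = M/A = 3417.0000/358.2500 = 9.5380 mm
θ = 69° = 1.204277 rad
V = θ·R_c·A = 1.204277·9.5380·358.2500 = 4115.015 mm³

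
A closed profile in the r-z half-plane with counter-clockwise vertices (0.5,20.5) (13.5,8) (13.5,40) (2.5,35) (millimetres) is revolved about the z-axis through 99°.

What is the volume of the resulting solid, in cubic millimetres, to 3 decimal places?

Volume = 4004.856 mm³

Profile (r,z), 4 vertices: (0.5,20.5) (13.5,8) (13.5,40) (2.5,35)
edge 0: (0.5,20.5)→(13.5,8)  cross = 0.5·8 − 13.5·20.5 = -272.7500; (r_i+r_j)·cross = 14·-272.7500 = -3818.5000
edge 1: (13.5,8)→(13.5,40)  cross = 13.5·40 − 13.5·8 = 432.0000; (r_i+r_j)·cross = 27·432.0000 = 11664.0000
edge 2: (13.5,40)→(2.5,35)  cross = 13.5·35 − 2.5·40 = 372.5000; (r_i+r_j)·cross = 16·372.5000 = 5960.0000
edge 3: (2.5,35)→(0.5,20.5)  cross = 2.5·20.5 − 0.5·35 = 33.7500; (r_i+r_j)·cross = 3·33.7500 = 101.2500
Σcross = 565.5000 → A = |Σcross|/2 = 282.7500 mm²
Σ(r_i+r_j)·cross = 13906.7500 → first moment M = |Σ|/6 = 2317.7917
R_c = M/A = 2317.7917/282.7500 = 8.1973 mm
θ = 99° = 1.727876 rad
V = θ·R_c·A = 1.727876·8.1973·282.7500 = 4004.856 mm³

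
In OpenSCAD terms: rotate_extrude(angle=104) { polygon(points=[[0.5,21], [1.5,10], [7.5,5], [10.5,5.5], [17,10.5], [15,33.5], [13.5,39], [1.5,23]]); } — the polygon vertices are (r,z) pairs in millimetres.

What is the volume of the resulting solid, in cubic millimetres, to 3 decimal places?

Volume = 6166.946 mm³

Profile (r,z), 8 vertices: (0.5,21) (1.5,10) (7.5,5) (10.5,5.5) (17,10.5) (15,33.5) (13.5,39) (1.5,23)
edge 0: (0.5,21)→(1.5,10)  cross = 0.5·10 − 1.5·21 = -26.5000; (r_i+r_j)·cross = 2·-26.5000 = -53.0000
edge 1: (1.5,10)→(7.5,5)  cross = 1.5·5 − 7.5·10 = -67.5000; (r_i+r_j)·cross = 9·-67.5000 = -607.5000
edge 2: (7.5,5)→(10.5,5.5)  cross = 7.5·5.5 − 10.5·5 = -11.2500; (r_i+r_j)·cross = 18·-11.2500 = -202.5000
edge 3: (10.5,5.5)→(17,10.5)  cross = 10.5·10.5 − 17·5.5 = 16.7500; (r_i+r_j)·cross = 27.5·16.7500 = 460.6250
edge 4: (17,10.5)→(15,33.5)  cross = 17·33.5 − 15·10.5 = 412.0000; (r_i+r_j)·cross = 32·412.0000 = 13184.0000
edge 5: (15,33.5)→(13.5,39)  cross = 15·39 − 13.5·33.5 = 132.7500; (r_i+r_j)·cross = 28.5·132.7500 = 3783.3750
edge 6: (13.5,39)→(1.5,23)  cross = 13.5·23 − 1.5·39 = 252.0000; (r_i+r_j)·cross = 15·252.0000 = 3780.0000
edge 7: (1.5,23)→(0.5,21)  cross = 1.5·21 − 0.5·23 = 20.0000; (r_i+r_j)·cross = 2·20.0000 = 40.0000
Σcross = 728.2500 → A = |Σcross|/2 = 364.1250 mm²
Σ(r_i+r_j)·cross = 20385.0000 → first moment M = |Σ|/6 = 3397.5000
R_c = M/A = 3397.5000/364.1250 = 9.3306 mm
θ = 104° = 1.815142 rad
V = θ·R_c·A = 1.815142·9.3306·364.1250 = 6166.946 mm³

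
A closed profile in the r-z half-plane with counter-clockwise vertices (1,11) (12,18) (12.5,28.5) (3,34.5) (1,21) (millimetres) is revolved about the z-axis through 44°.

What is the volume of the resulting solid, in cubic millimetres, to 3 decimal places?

Volume = 875.153 mm³

Profile (r,z), 5 vertices: (1,11) (12,18) (12.5,28.5) (3,34.5) (1,21)
edge 0: (1,11)→(12,18)  cross = 1·18 − 12·11 = -114.0000; (r_i+r_j)·cross = 13·-114.0000 = -1482.0000
edge 1: (12,18)→(12.5,28.5)  cross = 12·28.5 − 12.5·18 = 117.0000; (r_i+r_j)·cross = 24.5·117.0000 = 2866.5000
edge 2: (12.5,28.5)→(3,34.5)  cross = 12.5·34.5 − 3·28.5 = 345.7500; (r_i+r_j)·cross = 15.5·345.7500 = 5359.1250
edge 3: (3,34.5)→(1,21)  cross = 3·21 − 1·34.5 = 28.5000; (r_i+r_j)·cross = 4·28.5000 = 114.0000
edge 4: (1,21)→(1,11)  cross = 1·11 − 1·21 = -10.0000; (r_i+r_j)·cross = 2·-10.0000 = -20.0000
Σcross = 367.2500 → A = |Σcross|/2 = 183.6250 mm²
Σ(r_i+r_j)·cross = 6837.6250 → first moment M = |Σ|/6 = 1139.6042
R_c = M/A = 1139.6042/183.6250 = 6.2061 mm
θ = 44° = 0.767945 rad
V = θ·R_c·A = 0.767945·6.2061·183.6250 = 875.153 mm³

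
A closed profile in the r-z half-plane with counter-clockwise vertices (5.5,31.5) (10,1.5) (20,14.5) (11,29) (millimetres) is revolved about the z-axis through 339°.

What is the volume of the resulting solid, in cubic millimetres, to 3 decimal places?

Volume = 14610.591 mm³

Profile (r,z), 4 vertices: (5.5,31.5) (10,1.5) (20,14.5) (11,29)
edge 0: (5.5,31.5)→(10,1.5)  cross = 5.5·1.5 − 10·31.5 = -306.7500; (r_i+r_j)·cross = 15.5·-306.7500 = -4754.6250
edge 1: (10,1.5)→(20,14.5)  cross = 10·14.5 − 20·1.5 = 115.0000; (r_i+r_j)·cross = 30·115.0000 = 3450.0000
edge 2: (20,14.5)→(11,29)  cross = 20·29 − 11·14.5 = 420.5000; (r_i+r_j)·cross = 31·420.5000 = 13035.5000
edge 3: (11,29)→(5.5,31.5)  cross = 11·31.5 − 5.5·29 = 187.0000; (r_i+r_j)·cross = 16.5·187.0000 = 3085.5000
Σcross = 415.7500 → A = |Σcross|/2 = 207.8750 mm²
Σ(r_i+r_j)·cross = 14816.3750 → first moment M = |Σ|/6 = 2469.3958
R_c = M/A = 2469.3958/207.8750 = 11.8792 mm
θ = 339° = 5.916666 rad
V = θ·R_c·A = 5.916666·11.8792·207.8750 = 14610.591 mm³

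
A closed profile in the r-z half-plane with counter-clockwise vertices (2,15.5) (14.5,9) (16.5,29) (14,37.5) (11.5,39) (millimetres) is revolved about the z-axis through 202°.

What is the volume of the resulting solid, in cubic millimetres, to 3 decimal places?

Volume = 9277.525 mm³

Profile (r,z), 5 vertices: (2,15.5) (14.5,9) (16.5,29) (14,37.5) (11.5,39)
edge 0: (2,15.5)→(14.5,9)  cross = 2·9 − 14.5·15.5 = -206.7500; (r_i+r_j)·cross = 16.5·-206.7500 = -3411.3750
edge 1: (14.5,9)→(16.5,29)  cross = 14.5·29 − 16.5·9 = 272.0000; (r_i+r_j)·cross = 31·272.0000 = 8432.0000
edge 2: (16.5,29)→(14,37.5)  cross = 16.5·37.5 − 14·29 = 212.7500; (r_i+r_j)·cross = 30.5·212.7500 = 6488.8750
edge 3: (14,37.5)→(11.5,39)  cross = 14·39 − 11.5·37.5 = 114.7500; (r_i+r_j)·cross = 25.5·114.7500 = 2926.1250
edge 4: (11.5,39)→(2,15.5)  cross = 11.5·15.5 − 2·39 = 100.2500; (r_i+r_j)·cross = 13.5·100.2500 = 1353.3750
Σcross = 493.0000 → A = |Σcross|/2 = 246.5000 mm²
Σ(r_i+r_j)·cross = 15789.0000 → first moment M = |Σ|/6 = 2631.5000
R_c = M/A = 2631.5000/246.5000 = 10.6755 mm
θ = 202° = 3.525565 rad
V = θ·R_c·A = 3.525565·10.6755·246.5000 = 9277.525 mm³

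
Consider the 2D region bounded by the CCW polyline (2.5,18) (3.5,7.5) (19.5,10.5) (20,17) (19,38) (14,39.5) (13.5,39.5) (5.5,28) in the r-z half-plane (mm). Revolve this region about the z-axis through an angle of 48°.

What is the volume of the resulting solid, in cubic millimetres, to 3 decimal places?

Profile (r,z), 8 vertices: (2.5,18) (3.5,7.5) (19.5,10.5) (20,17) (19,38) (14,39.5) (13.5,39.5) (5.5,28)
edge 0: (2.5,18)→(3.5,7.5)  cross = 2.5·7.5 − 3.5·18 = -44.2500; (r_i+r_j)·cross = 6·-44.2500 = -265.5000
edge 1: (3.5,7.5)→(19.5,10.5)  cross = 3.5·10.5 − 19.5·7.5 = -109.5000; (r_i+r_j)·cross = 23·-109.5000 = -2518.5000
edge 2: (19.5,10.5)→(20,17)  cross = 19.5·17 − 20·10.5 = 121.5000; (r_i+r_j)·cross = 39.5·121.5000 = 4799.2500
edge 3: (20,17)→(19,38)  cross = 20·38 − 19·17 = 437.0000; (r_i+r_j)·cross = 39·437.0000 = 17043.0000
edge 4: (19,38)→(14,39.5)  cross = 19·39.5 − 14·38 = 218.5000; (r_i+r_j)·cross = 33·218.5000 = 7210.5000
edge 5: (14,39.5)→(13.5,39.5)  cross = 14·39.5 − 13.5·39.5 = 19.7500; (r_i+r_j)·cross = 27.5·19.7500 = 543.1250
edge 6: (13.5,39.5)→(5.5,28)  cross = 13.5·28 − 5.5·39.5 = 160.7500; (r_i+r_j)·cross = 19·160.7500 = 3054.2500
edge 7: (5.5,28)→(2.5,18)  cross = 5.5·18 − 2.5·28 = 29.0000; (r_i+r_j)·cross = 8·29.0000 = 232.0000
Σcross = 832.7500 → A = |Σcross|/2 = 416.3750 mm²
Σ(r_i+r_j)·cross = 30098.1250 → first moment M = |Σ|/6 = 5016.3542
R_c = M/A = 5016.3542/416.3750 = 12.0477 mm
θ = 48° = 0.837758 rad
V = θ·R_c·A = 0.837758·12.0477·416.3750 = 4202.491 mm³

Volume = 4202.491 mm³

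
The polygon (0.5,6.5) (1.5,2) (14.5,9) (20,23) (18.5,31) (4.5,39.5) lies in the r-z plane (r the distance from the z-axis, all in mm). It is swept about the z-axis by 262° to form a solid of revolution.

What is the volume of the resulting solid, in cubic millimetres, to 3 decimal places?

Volume = 19940.865 mm³

Profile (r,z), 6 vertices: (0.5,6.5) (1.5,2) (14.5,9) (20,23) (18.5,31) (4.5,39.5)
edge 0: (0.5,6.5)→(1.5,2)  cross = 0.5·2 − 1.5·6.5 = -8.7500; (r_i+r_j)·cross = 2·-8.7500 = -17.5000
edge 1: (1.5,2)→(14.5,9)  cross = 1.5·9 − 14.5·2 = -15.5000; (r_i+r_j)·cross = 16·-15.5000 = -248.0000
edge 2: (14.5,9)→(20,23)  cross = 14.5·23 − 20·9 = 153.5000; (r_i+r_j)·cross = 34.5·153.5000 = 5295.7500
edge 3: (20,23)→(18.5,31)  cross = 20·31 − 18.5·23 = 194.5000; (r_i+r_j)·cross = 38.5·194.5000 = 7488.2500
edge 4: (18.5,31)→(4.5,39.5)  cross = 18.5·39.5 − 4.5·31 = 591.2500; (r_i+r_j)·cross = 23·591.2500 = 13598.7500
edge 5: (4.5,39.5)→(0.5,6.5)  cross = 4.5·6.5 − 0.5·39.5 = 9.5000; (r_i+r_j)·cross = 5·9.5000 = 47.5000
Σcross = 924.5000 → A = |Σcross|/2 = 462.2500 mm²
Σ(r_i+r_j)·cross = 26164.7500 → first moment M = |Σ|/6 = 4360.7917
R_c = M/A = 4360.7917/462.2500 = 9.4338 mm
θ = 262° = 4.572763 rad
V = θ·R_c·A = 4.572763·9.4338·462.2500 = 19940.865 mm³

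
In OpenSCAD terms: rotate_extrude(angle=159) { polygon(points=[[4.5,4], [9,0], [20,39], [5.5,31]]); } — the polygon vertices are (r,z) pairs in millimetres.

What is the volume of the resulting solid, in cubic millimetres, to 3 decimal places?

Profile (r,z), 4 vertices: (4.5,4) (9,0) (20,39) (5.5,31)
edge 0: (4.5,4)→(9,0)  cross = 4.5·0 − 9·4 = -36.0000; (r_i+r_j)·cross = 13.5·-36.0000 = -486.0000
edge 1: (9,0)→(20,39)  cross = 9·39 − 20·0 = 351.0000; (r_i+r_j)·cross = 29·351.0000 = 10179.0000
edge 2: (20,39)→(5.5,31)  cross = 20·31 − 5.5·39 = 405.5000; (r_i+r_j)·cross = 25.5·405.5000 = 10340.2500
edge 3: (5.5,31)→(4.5,4)  cross = 5.5·4 − 4.5·31 = -117.5000; (r_i+r_j)·cross = 10·-117.5000 = -1175.0000
Σcross = 603.0000 → A = |Σcross|/2 = 301.5000 mm²
Σ(r_i+r_j)·cross = 18858.2500 → first moment M = |Σ|/6 = 3143.0417
R_c = M/A = 3143.0417/301.5000 = 10.4247 mm
θ = 159° = 2.775074 rad
V = θ·R_c·A = 2.775074·10.4247·301.5000 = 8722.172 mm³

Volume = 8722.172 mm³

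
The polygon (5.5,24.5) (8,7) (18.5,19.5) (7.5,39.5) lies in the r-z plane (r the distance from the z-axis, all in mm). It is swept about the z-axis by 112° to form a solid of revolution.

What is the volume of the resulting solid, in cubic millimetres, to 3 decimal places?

Profile (r,z), 4 vertices: (5.5,24.5) (8,7) (18.5,19.5) (7.5,39.5)
edge 0: (5.5,24.5)→(8,7)  cross = 5.5·7 − 8·24.5 = -157.5000; (r_i+r_j)·cross = 13.5·-157.5000 = -2126.2500
edge 1: (8,7)→(18.5,19.5)  cross = 8·19.5 − 18.5·7 = 26.5000; (r_i+r_j)·cross = 26.5·26.5000 = 702.2500
edge 2: (18.5,19.5)→(7.5,39.5)  cross = 18.5·39.5 − 7.5·19.5 = 584.5000; (r_i+r_j)·cross = 26·584.5000 = 15197.0000
edge 3: (7.5,39.5)→(5.5,24.5)  cross = 7.5·24.5 − 5.5·39.5 = -33.5000; (r_i+r_j)·cross = 13·-33.5000 = -435.5000
Σcross = 420.0000 → A = |Σcross|/2 = 210.0000 mm²
Σ(r_i+r_j)·cross = 13337.5000 → first moment M = |Σ|/6 = 2222.9167
R_c = M/A = 2222.9167/210.0000 = 10.5853 mm
θ = 112° = 1.954769 rad
V = θ·R_c·A = 1.954769·10.5853·210.0000 = 4345.288 mm³

Volume = 4345.288 mm³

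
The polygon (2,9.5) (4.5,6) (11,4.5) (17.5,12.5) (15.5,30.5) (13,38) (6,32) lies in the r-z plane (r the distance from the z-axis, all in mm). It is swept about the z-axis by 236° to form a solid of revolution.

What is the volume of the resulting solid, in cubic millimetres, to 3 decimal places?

Profile (r,z), 7 vertices: (2,9.5) (4.5,6) (11,4.5) (17.5,12.5) (15.5,30.5) (13,38) (6,32)
edge 0: (2,9.5)→(4.5,6)  cross = 2·6 − 4.5·9.5 = -30.7500; (r_i+r_j)·cross = 6.5·-30.7500 = -199.8750
edge 1: (4.5,6)→(11,4.5)  cross = 4.5·4.5 − 11·6 = -45.7500; (r_i+r_j)·cross = 15.5·-45.7500 = -709.1250
edge 2: (11,4.5)→(17.5,12.5)  cross = 11·12.5 − 17.5·4.5 = 58.7500; (r_i+r_j)·cross = 28.5·58.7500 = 1674.3750
edge 3: (17.5,12.5)→(15.5,30.5)  cross = 17.5·30.5 − 15.5·12.5 = 340.0000; (r_i+r_j)·cross = 33·340.0000 = 11220.0000
edge 4: (15.5,30.5)→(13,38)  cross = 15.5·38 − 13·30.5 = 192.5000; (r_i+r_j)·cross = 28.5·192.5000 = 5486.2500
edge 5: (13,38)→(6,32)  cross = 13·32 − 6·38 = 188.0000; (r_i+r_j)·cross = 19·188.0000 = 3572.0000
edge 6: (6,32)→(2,9.5)  cross = 6·9.5 − 2·32 = -7.0000; (r_i+r_j)·cross = 8·-7.0000 = -56.0000
Σcross = 695.7500 → A = |Σcross|/2 = 347.8750 mm²
Σ(r_i+r_j)·cross = 20987.6250 → first moment M = |Σ|/6 = 3497.9375
R_c = M/A = 3497.9375/347.8750 = 10.0552 mm
θ = 236° = 4.118977 rad
V = θ·R_c·A = 4.118977·10.0552·347.8750 = 14407.924 mm³

Volume = 14407.924 mm³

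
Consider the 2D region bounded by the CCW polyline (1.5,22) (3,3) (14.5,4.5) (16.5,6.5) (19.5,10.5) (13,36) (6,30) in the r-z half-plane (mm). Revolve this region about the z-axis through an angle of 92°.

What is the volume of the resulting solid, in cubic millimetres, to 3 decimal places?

Volume = 6377.183 mm³

Profile (r,z), 7 vertices: (1.5,22) (3,3) (14.5,4.5) (16.5,6.5) (19.5,10.5) (13,36) (6,30)
edge 0: (1.5,22)→(3,3)  cross = 1.5·3 − 3·22 = -61.5000; (r_i+r_j)·cross = 4.5·-61.5000 = -276.7500
edge 1: (3,3)→(14.5,4.5)  cross = 3·4.5 − 14.5·3 = -30.0000; (r_i+r_j)·cross = 17.5·-30.0000 = -525.0000
edge 2: (14.5,4.5)→(16.5,6.5)  cross = 14.5·6.5 − 16.5·4.5 = 20.0000; (r_i+r_j)·cross = 31·20.0000 = 620.0000
edge 3: (16.5,6.5)→(19.5,10.5)  cross = 16.5·10.5 − 19.5·6.5 = 46.5000; (r_i+r_j)·cross = 36·46.5000 = 1674.0000
edge 4: (19.5,10.5)→(13,36)  cross = 19.5·36 − 13·10.5 = 565.5000; (r_i+r_j)·cross = 32.5·565.5000 = 18378.7500
edge 5: (13,36)→(6,30)  cross = 13·30 − 6·36 = 174.0000; (r_i+r_j)·cross = 19·174.0000 = 3306.0000
edge 6: (6,30)→(1.5,22)  cross = 6·22 − 1.5·30 = 87.0000; (r_i+r_j)·cross = 7.5·87.0000 = 652.5000
Σcross = 801.5000 → A = |Σcross|/2 = 400.7500 mm²
Σ(r_i+r_j)·cross = 23829.5000 → first moment M = |Σ|/6 = 3971.5833
R_c = M/A = 3971.5833/400.7500 = 9.9104 mm
θ = 92° = 1.605703 rad
V = θ·R_c·A = 1.605703·9.9104·400.7500 = 6377.183 mm³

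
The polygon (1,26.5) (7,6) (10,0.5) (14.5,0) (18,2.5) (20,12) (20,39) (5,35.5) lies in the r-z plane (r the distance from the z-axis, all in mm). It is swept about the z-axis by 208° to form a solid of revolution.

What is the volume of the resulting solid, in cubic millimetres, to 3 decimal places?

Profile (r,z), 8 vertices: (1,26.5) (7,6) (10,0.5) (14.5,0) (18,2.5) (20,12) (20,39) (5,35.5)
edge 0: (1,26.5)→(7,6)  cross = 1·6 − 7·26.5 = -179.5000; (r_i+r_j)·cross = 8·-179.5000 = -1436.0000
edge 1: (7,6)→(10,0.5)  cross = 7·0.5 − 10·6 = -56.5000; (r_i+r_j)·cross = 17·-56.5000 = -960.5000
edge 2: (10,0.5)→(14.5,0)  cross = 10·0 − 14.5·0.5 = -7.2500; (r_i+r_j)·cross = 24.5·-7.2500 = -177.6250
edge 3: (14.5,0)→(18,2.5)  cross = 14.5·2.5 − 18·0 = 36.2500; (r_i+r_j)·cross = 32.5·36.2500 = 1178.1250
edge 4: (18,2.5)→(20,12)  cross = 18·12 − 20·2.5 = 166.0000; (r_i+r_j)·cross = 38·166.0000 = 6308.0000
edge 5: (20,12)→(20,39)  cross = 20·39 − 20·12 = 540.0000; (r_i+r_j)·cross = 40·540.0000 = 21600.0000
edge 6: (20,39)→(5,35.5)  cross = 20·35.5 − 5·39 = 515.0000; (r_i+r_j)·cross = 25·515.0000 = 12875.0000
edge 7: (5,35.5)→(1,26.5)  cross = 5·26.5 − 1·35.5 = 97.0000; (r_i+r_j)·cross = 6·97.0000 = 582.0000
Σcross = 1111.0000 → A = |Σcross|/2 = 555.5000 mm²
Σ(r_i+r_j)·cross = 39969.0000 → first moment M = |Σ|/6 = 6661.5000
R_c = M/A = 6661.5000/555.5000 = 11.9919 mm
θ = 208° = 3.630285 rad
V = θ·R_c·A = 3.630285·11.9919·555.5000 = 24183.142 mm³

Volume = 24183.142 mm³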